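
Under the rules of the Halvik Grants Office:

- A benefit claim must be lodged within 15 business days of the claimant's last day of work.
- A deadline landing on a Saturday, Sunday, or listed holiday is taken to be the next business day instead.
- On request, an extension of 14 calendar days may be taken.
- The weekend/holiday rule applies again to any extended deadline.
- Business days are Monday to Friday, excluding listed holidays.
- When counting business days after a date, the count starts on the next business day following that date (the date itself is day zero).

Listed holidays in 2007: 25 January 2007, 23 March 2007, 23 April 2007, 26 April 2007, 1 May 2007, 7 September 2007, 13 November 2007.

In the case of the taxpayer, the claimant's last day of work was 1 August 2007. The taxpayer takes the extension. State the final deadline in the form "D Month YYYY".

5 September 2007

Starting the day after 1 August 2007 and counting 15 business days lands on 22 August 2007.
22 August 2007 (Wednesday) is already a business day.
Add the 14 calendar-day extension to 22 August 2007: 5 September 2007.
Since 5 September 2007 is a Wednesday and not a holiday, the date is unchanged.
The final due date is 5 September 2007.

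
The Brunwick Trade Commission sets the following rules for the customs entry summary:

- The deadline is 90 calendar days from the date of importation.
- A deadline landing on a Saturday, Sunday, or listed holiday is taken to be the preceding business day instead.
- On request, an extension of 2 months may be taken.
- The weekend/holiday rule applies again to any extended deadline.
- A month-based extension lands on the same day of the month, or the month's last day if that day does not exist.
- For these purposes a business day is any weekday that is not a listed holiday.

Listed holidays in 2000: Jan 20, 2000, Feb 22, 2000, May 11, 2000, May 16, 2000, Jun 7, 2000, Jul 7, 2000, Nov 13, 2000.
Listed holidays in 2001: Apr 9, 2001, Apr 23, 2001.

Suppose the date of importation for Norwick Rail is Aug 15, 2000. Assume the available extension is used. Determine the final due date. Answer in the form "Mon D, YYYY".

Jan 10, 2001

Trigger date Aug 15, 2000 + 90 calendar days = Nov 13, 2000.
Because Nov 13, 2000 is a listed holiday, the deadline becomes Nov 10, 2000 (Friday).
Add 2 months to Nov 10, 2000: Jan 10, 2001.
Jan 10, 2001 (Wednesday) is already a business day.
Deadline: Jan 10, 2001.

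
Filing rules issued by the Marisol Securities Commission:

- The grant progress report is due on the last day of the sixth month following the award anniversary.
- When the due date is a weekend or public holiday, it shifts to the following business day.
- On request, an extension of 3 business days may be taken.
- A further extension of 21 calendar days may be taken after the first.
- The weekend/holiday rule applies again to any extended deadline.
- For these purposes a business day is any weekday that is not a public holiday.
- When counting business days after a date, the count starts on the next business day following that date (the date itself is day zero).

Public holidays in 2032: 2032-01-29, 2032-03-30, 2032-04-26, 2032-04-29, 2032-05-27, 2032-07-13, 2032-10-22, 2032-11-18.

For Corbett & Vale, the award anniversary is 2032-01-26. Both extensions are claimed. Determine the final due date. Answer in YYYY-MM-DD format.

The sixth month after 2032-01-26 is July 2032, whose last day is 2032-07-31.
2032-07-31 is a Saturday, so it moves to the next business day, 2032-08-02 (Monday).
Applying the 3-business-day extension: 3 business days after 2032-08-02 is 2032-08-05.
2032-08-05 falls on a Thursday, which is a business day, so no adjustment is needed.
The 21-calendar-day extension moves the deadline from 2032-08-05 to 2032-08-26.
Since 2032-08-26 is a Thursday and not a holiday, the date is unchanged.
So the filing is due 2032-08-26.

2032-08-26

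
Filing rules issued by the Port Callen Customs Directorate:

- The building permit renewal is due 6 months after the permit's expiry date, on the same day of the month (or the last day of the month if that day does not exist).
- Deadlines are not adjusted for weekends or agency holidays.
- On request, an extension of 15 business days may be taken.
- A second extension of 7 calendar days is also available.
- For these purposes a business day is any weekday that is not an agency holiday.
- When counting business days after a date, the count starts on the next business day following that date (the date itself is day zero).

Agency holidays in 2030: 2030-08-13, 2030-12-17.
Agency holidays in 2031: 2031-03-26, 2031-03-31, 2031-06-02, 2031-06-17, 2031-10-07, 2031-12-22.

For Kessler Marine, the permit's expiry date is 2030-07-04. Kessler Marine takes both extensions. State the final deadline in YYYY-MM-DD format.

6 months from 2030-07-04 is 2031-01-04.
No adjustment is made for weekends or holidays, so 2031-01-04 stands.
Applying the 15-business-day extension: 15 business days after 2031-01-04 is 2031-01-24.
2031-01-24 falls on a Friday. The rules make no weekend/holiday allowance, so it remains 2031-01-24.
With the 7-day extension, 2031-01-24 becomes 2031-01-31.
No adjustment is made for weekends or holidays, so 2031-01-31 stands.
The final due date is 2031-01-31.

2031-01-31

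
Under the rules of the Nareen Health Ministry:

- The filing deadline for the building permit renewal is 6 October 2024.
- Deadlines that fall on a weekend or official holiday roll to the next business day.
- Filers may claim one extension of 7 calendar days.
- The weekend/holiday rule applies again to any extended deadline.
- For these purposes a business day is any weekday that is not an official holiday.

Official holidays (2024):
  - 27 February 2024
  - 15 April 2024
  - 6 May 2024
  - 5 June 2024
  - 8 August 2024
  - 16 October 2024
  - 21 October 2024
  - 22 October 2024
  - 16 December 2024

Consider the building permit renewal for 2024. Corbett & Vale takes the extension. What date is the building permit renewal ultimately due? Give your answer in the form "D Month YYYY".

14 October 2024

The statutory due date is 6 October 2024.
6 October 2024 falls on a Sunday. Rolling to the next business day gives 7 October 2024, a Monday.
Add the 7 calendar-day extension to 7 October 2024: 14 October 2024.
Since 14 October 2024 is a Monday and not a holiday, the date is unchanged.
The final due date is 14 October 2024.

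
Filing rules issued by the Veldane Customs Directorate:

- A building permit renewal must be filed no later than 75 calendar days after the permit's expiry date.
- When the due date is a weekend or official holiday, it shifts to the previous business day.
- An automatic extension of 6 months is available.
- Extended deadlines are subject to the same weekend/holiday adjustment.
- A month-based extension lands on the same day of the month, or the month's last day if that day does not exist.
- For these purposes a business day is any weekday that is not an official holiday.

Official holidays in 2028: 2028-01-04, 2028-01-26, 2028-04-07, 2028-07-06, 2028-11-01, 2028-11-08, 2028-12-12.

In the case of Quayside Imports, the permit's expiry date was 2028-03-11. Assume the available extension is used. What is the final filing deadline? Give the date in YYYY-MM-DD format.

From 2028-03-11, 75 calendar days later is 2028-05-25.
2028-05-25 (Thursday) is already a business day.
Add 6 months to 2028-05-25: 2028-11-25.
2028-11-25 is a Saturday; the preceding business day is 2028-11-24 (Friday).
So the filing is due 2028-11-24.

2028-11-24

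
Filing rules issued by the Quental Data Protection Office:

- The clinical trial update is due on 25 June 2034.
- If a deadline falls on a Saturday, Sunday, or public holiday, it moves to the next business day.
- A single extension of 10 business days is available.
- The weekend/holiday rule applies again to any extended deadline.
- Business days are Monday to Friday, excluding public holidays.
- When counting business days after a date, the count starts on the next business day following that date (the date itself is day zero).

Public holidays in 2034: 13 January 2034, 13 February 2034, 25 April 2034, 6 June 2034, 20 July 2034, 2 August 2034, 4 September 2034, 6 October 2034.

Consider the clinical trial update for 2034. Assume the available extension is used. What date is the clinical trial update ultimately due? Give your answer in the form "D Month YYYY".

10 July 2034

The stated deadline is 25 June 2034.
25 June 2034 is a Sunday, so it moves to the next business day, 26 June 2034 (Monday).
The 10-business-day extension runs from 26 June 2034 to 10 July 2034.
10 July 2034 falls on a Monday, which is a business day, so no adjustment is needed.
The final due date is 10 July 2034.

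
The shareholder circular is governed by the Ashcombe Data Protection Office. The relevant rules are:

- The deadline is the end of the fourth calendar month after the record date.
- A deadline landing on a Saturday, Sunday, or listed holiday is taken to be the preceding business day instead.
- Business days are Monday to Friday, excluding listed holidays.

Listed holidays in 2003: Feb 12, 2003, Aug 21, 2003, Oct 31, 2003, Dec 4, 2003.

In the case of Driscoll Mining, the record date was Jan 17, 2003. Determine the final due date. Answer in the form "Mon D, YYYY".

4 months after Jan 17, 2003 falls in May 2003; the last day of that month is May 31, 2003.
May 31, 2003 falls on a Saturday. Rolling to the preceding business day gives May 30, 2003, a Friday.
So the filing is due May 30, 2003.

May 30, 2003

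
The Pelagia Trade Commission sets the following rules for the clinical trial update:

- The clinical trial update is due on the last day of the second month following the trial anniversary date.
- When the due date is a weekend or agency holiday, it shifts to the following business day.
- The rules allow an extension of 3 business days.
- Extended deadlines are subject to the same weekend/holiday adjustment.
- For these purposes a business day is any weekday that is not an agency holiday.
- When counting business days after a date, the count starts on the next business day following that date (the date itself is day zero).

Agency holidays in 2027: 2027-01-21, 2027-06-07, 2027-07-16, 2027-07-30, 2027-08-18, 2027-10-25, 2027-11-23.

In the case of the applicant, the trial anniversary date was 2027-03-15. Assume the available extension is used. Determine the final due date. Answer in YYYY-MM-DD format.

2 months after 2027-03-15 is May 2027; that month ends on 2027-05-31.
2027-05-31 falls on a Monday, which is a business day, so no adjustment is needed.
Applying the 3-business-day extension: 3 business days after 2027-05-31 is 2027-06-03.
2027-06-03 falls on a Thursday, which is a business day, so no adjustment is needed.
Deadline: 2027-06-03.

2027-06-03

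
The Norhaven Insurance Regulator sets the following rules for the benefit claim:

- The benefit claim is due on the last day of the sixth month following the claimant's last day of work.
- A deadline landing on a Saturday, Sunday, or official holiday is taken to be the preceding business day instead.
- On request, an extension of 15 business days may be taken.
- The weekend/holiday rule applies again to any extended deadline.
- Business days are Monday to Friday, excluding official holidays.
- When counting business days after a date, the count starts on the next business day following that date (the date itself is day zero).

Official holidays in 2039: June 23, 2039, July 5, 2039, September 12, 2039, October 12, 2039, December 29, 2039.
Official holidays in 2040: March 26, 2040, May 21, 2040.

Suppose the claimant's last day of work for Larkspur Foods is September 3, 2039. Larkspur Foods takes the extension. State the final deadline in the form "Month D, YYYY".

April 20, 2040

The sixth month after September 3, 2039 is March 2040, whose last day is March 31, 2040.
March 31, 2040 is a Saturday, so it moves to the preceding business day, March 30, 2040 (Friday).
The 15-business-day extension runs from March 30, 2040 to April 20, 2040.
April 20, 2040 is a Friday and not a listed holiday, so it stands.
Final deadline: April 20, 2040.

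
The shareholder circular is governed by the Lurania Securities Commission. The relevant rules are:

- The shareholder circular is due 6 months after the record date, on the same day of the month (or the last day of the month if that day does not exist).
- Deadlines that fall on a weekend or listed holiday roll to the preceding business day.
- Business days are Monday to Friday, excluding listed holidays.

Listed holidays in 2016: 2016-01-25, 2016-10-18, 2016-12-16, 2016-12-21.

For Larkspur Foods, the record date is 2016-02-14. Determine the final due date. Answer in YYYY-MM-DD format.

6 months after 2016-02-14, on the same day of the month, is 2016-08-14.
2016-08-14 is a Sunday; the preceding business day is 2016-08-12 (Friday).
Deadline: 2016-08-12.

2016-08-12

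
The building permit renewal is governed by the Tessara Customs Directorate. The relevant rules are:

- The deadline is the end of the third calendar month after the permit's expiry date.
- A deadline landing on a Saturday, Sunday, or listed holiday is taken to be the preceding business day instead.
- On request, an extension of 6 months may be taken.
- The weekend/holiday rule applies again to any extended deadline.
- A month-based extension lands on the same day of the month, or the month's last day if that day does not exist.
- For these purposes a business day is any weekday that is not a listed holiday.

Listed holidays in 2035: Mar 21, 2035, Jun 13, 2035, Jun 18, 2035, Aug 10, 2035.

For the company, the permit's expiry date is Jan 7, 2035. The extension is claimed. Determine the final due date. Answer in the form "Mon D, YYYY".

3 months after Jan 7, 2035 falls in April 2035; the last day of that month is Apr 30, 2035.
Since Apr 30, 2035 is a Monday and not a holiday, the date is unchanged.
Applying the 6 months extension: 6 months after Apr 30, 2035 is Oct 30, 2035.
Since Oct 30, 2035 is a Tuesday and not a holiday, the date is unchanged.
The final due date is Oct 30, 2035.

Oct 30, 2035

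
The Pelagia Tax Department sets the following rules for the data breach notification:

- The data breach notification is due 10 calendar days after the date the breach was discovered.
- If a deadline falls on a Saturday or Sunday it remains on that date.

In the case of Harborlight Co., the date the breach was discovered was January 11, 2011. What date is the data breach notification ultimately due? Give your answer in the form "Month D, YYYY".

Adding 10 calendar days to January 11, 2011 gives January 21, 2011.
No adjustment is made for weekends or holidays, so January 21, 2011 stands.
Deadline: January 21, 2011.

January 21, 2011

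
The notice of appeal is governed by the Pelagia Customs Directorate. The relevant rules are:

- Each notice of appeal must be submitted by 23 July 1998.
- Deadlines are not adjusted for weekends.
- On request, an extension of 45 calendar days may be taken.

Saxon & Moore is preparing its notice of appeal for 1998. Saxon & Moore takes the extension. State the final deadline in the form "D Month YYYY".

The stated deadline is 23 July 1998.
23 July 1998 falls on a Thursday. The rules make no weekend/holiday allowance, so it remains 23 July 1998.
Applying the 45-calendar-day extension: 23 July 1998 + 45 days = 6 September 1998.
6 September 1998 falls on a Sunday. The rules make no weekend/holiday allowance, so it remains 6 September 1998.
Final deadline: 6 September 1998.

6 September 1998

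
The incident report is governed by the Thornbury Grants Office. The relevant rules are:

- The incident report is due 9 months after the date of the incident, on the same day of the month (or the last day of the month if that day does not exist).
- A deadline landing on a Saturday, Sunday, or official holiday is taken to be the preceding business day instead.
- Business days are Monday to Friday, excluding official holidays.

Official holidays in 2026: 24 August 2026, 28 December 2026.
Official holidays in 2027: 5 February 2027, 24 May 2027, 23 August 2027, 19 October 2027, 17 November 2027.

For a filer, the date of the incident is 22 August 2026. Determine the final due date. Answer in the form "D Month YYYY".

9 months from 22 August 2026 is 22 May 2027.
22 May 2027 is a Saturday; the preceding business day is 21 May 2027 (Friday).
Final deadline: 21 May 2027.

21 May 2027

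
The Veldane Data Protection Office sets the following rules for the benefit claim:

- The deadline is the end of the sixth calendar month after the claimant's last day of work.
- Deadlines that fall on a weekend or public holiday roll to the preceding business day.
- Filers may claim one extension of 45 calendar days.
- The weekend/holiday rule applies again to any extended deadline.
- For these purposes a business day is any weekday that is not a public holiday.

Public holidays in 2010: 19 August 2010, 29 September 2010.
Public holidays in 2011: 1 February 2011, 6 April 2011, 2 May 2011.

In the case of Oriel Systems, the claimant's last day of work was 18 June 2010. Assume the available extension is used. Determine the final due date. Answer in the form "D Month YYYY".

6 months after 18 June 2010 is December 2010; that month ends on 31 December 2010.
Since 31 December 2010 is a Friday and not a holiday, the date is unchanged.
Applying the 45-calendar-day extension: 31 December 2010 + 45 days = 14 February 2011.
14 February 2011 (Monday) is already a business day.
Deadline: 14 February 2011.

14 February 2011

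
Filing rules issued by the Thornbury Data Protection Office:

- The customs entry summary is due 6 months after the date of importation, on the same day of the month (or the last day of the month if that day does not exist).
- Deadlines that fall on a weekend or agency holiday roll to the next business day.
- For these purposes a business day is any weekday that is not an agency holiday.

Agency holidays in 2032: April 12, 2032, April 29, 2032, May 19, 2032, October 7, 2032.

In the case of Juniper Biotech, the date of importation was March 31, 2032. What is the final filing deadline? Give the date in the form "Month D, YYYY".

Moving 6 months forward from March 31, 2032 on the corresponding day gives September 30, 2032 (day 31 does not exist in September, so the month's last day is used).
September 30, 2032 (Thursday) is already a business day.
Final deadline: September 30, 2032.

September 30, 2032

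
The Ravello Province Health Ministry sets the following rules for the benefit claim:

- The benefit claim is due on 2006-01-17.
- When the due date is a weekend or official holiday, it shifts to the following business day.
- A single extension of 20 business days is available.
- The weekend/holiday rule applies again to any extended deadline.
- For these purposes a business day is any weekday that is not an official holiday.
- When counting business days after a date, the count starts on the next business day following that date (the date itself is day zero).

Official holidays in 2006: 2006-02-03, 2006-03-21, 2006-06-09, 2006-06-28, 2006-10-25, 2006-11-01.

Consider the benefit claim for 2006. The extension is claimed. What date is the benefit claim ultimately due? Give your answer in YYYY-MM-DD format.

2006-02-15

The stated deadline is 2006-01-17.
2006-01-17 (Tuesday) is already a business day.
The 20-business-day extension runs from 2006-01-17 to 2006-02-15.
2006-02-15 falls on a Wednesday, which is a business day, so no adjustment is needed.
Deadline: 2006-02-15.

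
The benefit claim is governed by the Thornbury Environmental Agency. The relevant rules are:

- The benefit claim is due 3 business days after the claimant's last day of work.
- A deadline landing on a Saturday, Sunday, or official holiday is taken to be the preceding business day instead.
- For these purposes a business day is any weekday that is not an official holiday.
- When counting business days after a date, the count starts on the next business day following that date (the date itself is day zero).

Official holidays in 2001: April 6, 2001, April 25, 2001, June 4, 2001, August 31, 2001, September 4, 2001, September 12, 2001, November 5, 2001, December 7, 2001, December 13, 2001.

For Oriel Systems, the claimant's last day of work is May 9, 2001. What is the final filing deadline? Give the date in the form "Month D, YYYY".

May 14, 2001

Starting the day after May 9, 2001 and counting 3 business days lands on May 14, 2001.
May 14, 2001 is a Monday and not a listed holiday, so it stands.
So the filing is due May 14, 2001.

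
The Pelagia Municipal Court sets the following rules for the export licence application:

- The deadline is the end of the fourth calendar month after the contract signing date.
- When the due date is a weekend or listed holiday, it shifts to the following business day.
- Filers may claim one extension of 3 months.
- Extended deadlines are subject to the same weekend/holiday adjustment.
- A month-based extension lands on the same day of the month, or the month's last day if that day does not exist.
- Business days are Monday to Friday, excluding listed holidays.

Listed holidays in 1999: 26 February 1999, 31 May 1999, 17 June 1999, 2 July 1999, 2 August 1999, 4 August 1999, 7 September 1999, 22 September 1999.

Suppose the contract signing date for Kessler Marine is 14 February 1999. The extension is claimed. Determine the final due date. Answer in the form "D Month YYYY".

4 months after 14 February 1999 falls in June 1999; the last day of that month is 30 June 1999.
Since 30 June 1999 is a Wednesday and not a holiday, the date is unchanged.
Applying the 3 months extension: 3 months after 30 June 1999 is 30 September 1999.
Since 30 September 1999 is a Thursday and not a holiday, the date is unchanged.
So the filing is due 30 September 1999.

30 September 1999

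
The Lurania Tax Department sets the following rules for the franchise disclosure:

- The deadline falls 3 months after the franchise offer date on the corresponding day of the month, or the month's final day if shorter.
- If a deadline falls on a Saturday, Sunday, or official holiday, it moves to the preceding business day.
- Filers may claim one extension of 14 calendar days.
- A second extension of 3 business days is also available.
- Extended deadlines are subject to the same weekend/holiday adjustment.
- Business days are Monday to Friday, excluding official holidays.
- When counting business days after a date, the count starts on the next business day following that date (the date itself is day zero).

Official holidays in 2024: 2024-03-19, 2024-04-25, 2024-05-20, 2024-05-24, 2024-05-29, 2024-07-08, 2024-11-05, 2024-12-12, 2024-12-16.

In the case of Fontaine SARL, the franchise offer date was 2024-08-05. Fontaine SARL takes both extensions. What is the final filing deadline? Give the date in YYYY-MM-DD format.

2024-11-21

3 months after 2024-08-05, on the same day of the month, is 2024-11-05.
2024-11-05 falls on a listed holiday. Rolling to the preceding business day gives 2024-11-04, a Monday.
With the 14-day extension, 2024-11-04 becomes 2024-11-18.
2024-11-18 falls on a Monday, which is a business day, so no adjustment is needed.
Applying the 3-business-day extension: 3 business days after 2024-11-18 is 2024-11-21.
2024-11-21 is a Thursday and not a listed holiday, so it stands.
Deadline: 2024-11-21.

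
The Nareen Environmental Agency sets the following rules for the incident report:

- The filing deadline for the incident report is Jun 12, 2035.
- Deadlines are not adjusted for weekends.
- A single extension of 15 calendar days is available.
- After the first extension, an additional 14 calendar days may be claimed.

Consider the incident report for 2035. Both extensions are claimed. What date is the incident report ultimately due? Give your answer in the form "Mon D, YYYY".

Jul 11, 2035

Start from the fixed due date, Jun 12, 2035.
Jun 12, 2035 is a Tuesday; no weekend or holiday adjustment applies.
Applying the 15-calendar-day extension: Jun 12, 2035 + 15 days = Jun 27, 2035.
Jun 27, 2035 falls on a Wednesday. The rules make no weekend/holiday allowance, so it remains Jun 27, 2035.
With the 14-day extension, Jun 27, 2035 becomes Jul 11, 2035.
Jul 11, 2035 falls on a Wednesday. The rules make no weekend/holiday allowance, so it remains Jul 11, 2035.
Deadline: Jul 11, 2035.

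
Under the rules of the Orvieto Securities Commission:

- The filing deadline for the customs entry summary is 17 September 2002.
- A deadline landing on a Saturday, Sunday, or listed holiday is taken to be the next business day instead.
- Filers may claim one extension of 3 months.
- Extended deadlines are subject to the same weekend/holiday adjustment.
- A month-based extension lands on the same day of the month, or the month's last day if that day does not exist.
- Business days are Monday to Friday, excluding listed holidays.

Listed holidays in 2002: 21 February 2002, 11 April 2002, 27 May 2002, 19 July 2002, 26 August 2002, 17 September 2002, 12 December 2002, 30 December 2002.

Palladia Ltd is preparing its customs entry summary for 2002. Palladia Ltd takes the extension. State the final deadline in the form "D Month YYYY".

18 December 2002

The statutory due date is 17 September 2002.
17 September 2002 is a listed holiday; the next business day is 18 September 2002 (Wednesday).
The 3 months extension carries 18 September 2002 to 18 December 2002.
18 December 2002 falls on a Wednesday, which is a business day, so no adjustment is needed.
So the filing is due 18 December 2002.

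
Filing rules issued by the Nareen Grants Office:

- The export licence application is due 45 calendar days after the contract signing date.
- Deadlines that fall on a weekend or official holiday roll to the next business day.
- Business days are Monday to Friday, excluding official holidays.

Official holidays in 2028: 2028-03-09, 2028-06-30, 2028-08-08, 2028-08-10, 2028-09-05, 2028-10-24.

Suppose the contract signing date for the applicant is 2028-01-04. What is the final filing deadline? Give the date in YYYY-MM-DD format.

2028-02-18

45 calendar days after 2028-01-04 is 2028-02-18.
2028-02-18 falls on a Friday, which is a business day, so no adjustment is needed.
Final deadline: 2028-02-18.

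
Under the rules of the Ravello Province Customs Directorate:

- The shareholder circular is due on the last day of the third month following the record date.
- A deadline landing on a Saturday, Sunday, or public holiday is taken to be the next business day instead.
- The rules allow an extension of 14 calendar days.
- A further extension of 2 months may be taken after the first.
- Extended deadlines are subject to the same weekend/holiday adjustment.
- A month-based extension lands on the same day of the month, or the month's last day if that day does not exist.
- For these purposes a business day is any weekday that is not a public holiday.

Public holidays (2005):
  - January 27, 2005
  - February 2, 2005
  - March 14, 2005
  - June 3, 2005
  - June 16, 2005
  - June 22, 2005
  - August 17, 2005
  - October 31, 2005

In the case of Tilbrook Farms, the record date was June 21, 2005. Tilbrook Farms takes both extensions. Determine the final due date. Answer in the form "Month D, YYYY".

3 months after June 21, 2005 falls in September 2005; the last day of that month is September 30, 2005.
September 30, 2005 is a Friday and not a listed holiday, so it stands.
The 14-calendar-day extension moves the deadline from September 30, 2005 to October 14, 2005.
October 14, 2005 falls on a Friday, which is a business day, so no adjustment is needed.
The 2 months extension carries October 14, 2005 to December 14, 2005.
December 14, 2005 is a Wednesday and not a listed holiday, so it stands.
Deadline: December 14, 2005.

December 14, 2005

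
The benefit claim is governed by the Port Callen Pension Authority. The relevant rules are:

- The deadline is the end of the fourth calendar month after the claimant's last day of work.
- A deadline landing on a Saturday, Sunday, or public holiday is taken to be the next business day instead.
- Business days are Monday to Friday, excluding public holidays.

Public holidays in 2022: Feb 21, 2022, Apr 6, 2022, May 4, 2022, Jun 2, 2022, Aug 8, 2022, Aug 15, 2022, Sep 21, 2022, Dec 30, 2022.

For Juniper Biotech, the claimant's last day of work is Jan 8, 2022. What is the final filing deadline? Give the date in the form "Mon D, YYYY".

May 31, 2022

The fourth month after Jan 8, 2022 is May 2022, whose last day is May 31, 2022.
Since May 31, 2022 is a Tuesday and not a holiday, the date is unchanged.
So the filing is due May 31, 2022.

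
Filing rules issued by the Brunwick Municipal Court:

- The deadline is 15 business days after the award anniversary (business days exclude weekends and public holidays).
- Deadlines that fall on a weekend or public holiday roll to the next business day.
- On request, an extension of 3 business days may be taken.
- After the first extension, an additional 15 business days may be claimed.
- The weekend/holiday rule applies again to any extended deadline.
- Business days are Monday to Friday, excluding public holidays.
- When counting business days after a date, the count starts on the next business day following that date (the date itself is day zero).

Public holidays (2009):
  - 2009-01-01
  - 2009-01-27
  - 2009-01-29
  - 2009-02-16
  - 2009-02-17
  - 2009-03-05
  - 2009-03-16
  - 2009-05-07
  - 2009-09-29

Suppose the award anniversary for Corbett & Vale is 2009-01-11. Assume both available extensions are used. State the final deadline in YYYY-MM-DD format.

2009-03-03

Starting the day after 2009-01-11 and counting 15 business days lands on 2009-02-03.
Since 2009-02-03 is a Tuesday and not a holiday, the date is unchanged.
Counting 3 further business days from 2009-02-03 reaches 2009-02-06.
2009-02-06 (Friday) is already a business day.
Counting 15 further business days from 2009-02-06 reaches 2009-03-03.
Since 2009-03-03 is a Tuesday and not a holiday, the date is unchanged.
Final deadline: 2009-03-03.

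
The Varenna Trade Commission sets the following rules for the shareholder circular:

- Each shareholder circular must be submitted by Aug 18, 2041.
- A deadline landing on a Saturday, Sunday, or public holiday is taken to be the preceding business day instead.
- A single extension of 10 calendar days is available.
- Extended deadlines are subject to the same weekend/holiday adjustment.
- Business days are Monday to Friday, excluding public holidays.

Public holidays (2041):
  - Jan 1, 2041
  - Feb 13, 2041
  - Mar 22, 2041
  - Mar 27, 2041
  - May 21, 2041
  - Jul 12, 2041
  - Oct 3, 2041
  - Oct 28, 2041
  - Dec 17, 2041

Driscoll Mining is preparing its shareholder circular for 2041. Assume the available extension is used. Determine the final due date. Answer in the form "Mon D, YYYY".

Start from the fixed due date, Aug 18, 2041.
Aug 18, 2041 is a Sunday; the preceding business day is Aug 16, 2041 (Friday).
With the 10-day extension, Aug 16, 2041 becomes Aug 26, 2041.
Since Aug 26, 2041 is a Monday and not a holiday, the date is unchanged.
So the filing is due Aug 26, 2041.

Aug 26, 2041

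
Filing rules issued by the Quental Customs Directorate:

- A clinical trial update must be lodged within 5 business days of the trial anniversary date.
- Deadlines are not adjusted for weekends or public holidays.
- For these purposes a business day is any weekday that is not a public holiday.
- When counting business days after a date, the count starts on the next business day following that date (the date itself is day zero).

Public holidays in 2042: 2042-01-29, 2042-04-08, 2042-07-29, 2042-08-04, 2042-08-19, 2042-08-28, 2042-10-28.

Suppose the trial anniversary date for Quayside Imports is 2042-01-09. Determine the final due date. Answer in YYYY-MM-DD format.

5 business days after 2042-01-09, excluding weekends and holidays, is 2042-01-16.
2042-01-16 falls on a Thursday. The rules make no weekend/holiday allowance, so it remains 2042-01-16.
Deadline: 2042-01-16.

2042-01-16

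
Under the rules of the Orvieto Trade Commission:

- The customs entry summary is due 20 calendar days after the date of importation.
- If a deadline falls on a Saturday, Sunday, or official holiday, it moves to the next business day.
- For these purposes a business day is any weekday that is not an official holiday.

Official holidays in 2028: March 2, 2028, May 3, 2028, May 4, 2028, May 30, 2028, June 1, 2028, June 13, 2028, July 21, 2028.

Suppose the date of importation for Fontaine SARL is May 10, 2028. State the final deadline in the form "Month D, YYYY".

Adding 20 calendar days to May 10, 2028 gives May 30, 2028.
May 30, 2028 is a listed holiday; the next business day is May 31, 2028 (Wednesday).
So the filing is due May 31, 2028.

May 31, 2028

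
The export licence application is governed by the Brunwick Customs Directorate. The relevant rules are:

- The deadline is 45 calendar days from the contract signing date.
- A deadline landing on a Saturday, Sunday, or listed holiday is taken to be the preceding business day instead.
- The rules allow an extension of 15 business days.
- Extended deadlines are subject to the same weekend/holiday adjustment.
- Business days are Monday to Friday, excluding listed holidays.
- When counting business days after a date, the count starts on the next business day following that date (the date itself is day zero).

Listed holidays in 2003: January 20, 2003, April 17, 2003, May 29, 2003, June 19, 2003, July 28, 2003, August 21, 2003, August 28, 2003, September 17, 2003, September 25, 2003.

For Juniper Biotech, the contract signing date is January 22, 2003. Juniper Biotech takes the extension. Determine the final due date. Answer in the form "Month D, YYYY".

March 28, 2003

45 calendar days after January 22, 2003 is March 8, 2003.
Because March 8, 2003 is a Saturday, the deadline becomes March 7, 2003 (Friday).
The 15-business-day extension runs from March 7, 2003 to March 28, 2003.
Since March 28, 2003 is a Friday and not a holiday, the date is unchanged.
So the filing is due March 28, 2003.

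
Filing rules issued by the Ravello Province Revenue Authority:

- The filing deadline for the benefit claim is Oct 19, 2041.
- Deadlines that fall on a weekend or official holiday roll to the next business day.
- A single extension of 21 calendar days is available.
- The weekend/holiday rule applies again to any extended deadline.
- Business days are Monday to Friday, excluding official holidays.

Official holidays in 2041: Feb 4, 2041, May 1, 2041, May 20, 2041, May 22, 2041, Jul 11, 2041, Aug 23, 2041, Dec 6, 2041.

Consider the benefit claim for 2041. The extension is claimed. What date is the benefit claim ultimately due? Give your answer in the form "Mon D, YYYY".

Nov 11, 2041

The stated deadline is Oct 19, 2041.
Oct 19, 2041 is a Saturday; the next business day is Oct 21, 2041 (Monday).
With the 21-day extension, Oct 21, 2041 becomes Nov 11, 2041.
Since Nov 11, 2041 is a Monday and not a holiday, the date is unchanged.
Deadline: Nov 11, 2041.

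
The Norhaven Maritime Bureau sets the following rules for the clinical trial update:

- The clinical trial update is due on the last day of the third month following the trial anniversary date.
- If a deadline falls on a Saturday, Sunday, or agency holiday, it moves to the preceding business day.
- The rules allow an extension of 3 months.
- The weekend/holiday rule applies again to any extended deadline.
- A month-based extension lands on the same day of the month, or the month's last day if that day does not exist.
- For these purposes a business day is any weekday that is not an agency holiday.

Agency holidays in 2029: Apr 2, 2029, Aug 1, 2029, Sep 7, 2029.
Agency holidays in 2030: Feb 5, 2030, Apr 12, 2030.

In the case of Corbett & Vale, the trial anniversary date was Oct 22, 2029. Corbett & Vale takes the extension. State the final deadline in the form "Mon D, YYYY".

3 months after Oct 22, 2029 is January 2030; that month ends on Jan 31, 2030.
Jan 31, 2030 is a Thursday and not a listed holiday, so it stands.
Applying the 3 months extension: 3 months after Jan 31, 2030 is Apr 30, 2030 (day 31 does not exist in April, so the month's last day is used).
Apr 30, 2030 falls on a Tuesday, which is a business day, so no adjustment is needed.
The final due date is Apr 30, 2030.

Apr 30, 2030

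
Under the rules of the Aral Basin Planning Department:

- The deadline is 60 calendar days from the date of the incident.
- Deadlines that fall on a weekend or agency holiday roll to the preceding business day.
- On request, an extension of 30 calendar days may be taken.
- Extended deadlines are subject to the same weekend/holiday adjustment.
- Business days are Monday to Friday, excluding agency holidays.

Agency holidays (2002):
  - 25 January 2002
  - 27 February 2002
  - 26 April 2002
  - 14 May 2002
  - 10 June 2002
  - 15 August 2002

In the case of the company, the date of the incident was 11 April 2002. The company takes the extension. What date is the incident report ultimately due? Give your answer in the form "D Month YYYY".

60 calendar days after 11 April 2002 is 10 June 2002.
10 June 2002 is a listed holiday, so it moves to the preceding business day, 7 June 2002 (Friday).
Add the 30 calendar-day extension to 7 June 2002: 7 July 2002.
7 July 2002 is a Sunday; the preceding business day is 5 July 2002 (Friday).
The final due date is 5 July 2002.

5 July 2002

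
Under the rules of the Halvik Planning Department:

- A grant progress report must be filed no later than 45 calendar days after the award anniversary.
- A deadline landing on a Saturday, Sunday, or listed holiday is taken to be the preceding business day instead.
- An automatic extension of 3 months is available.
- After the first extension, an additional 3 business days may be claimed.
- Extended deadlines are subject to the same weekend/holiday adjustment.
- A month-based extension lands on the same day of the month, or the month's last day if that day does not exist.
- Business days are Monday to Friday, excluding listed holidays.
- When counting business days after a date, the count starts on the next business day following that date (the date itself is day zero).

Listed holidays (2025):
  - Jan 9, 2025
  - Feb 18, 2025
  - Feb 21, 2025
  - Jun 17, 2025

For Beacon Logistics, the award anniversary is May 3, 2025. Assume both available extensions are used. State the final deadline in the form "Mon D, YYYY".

Sep 19, 2025

From May 3, 2025, 45 calendar days later is Jun 17, 2025.
Jun 17, 2025 is a listed holiday; the preceding business day is Jun 16, 2025 (Monday).
Add 3 months to Jun 16, 2025: Sep 16, 2025.
Sep 16, 2025 falls on a Tuesday, which is a business day, so no adjustment is needed.
Counting 3 further business days from Sep 16, 2025 reaches Sep 19, 2025.
Sep 19, 2025 (Friday) is already a business day.
So the filing is due Sep 19, 2025.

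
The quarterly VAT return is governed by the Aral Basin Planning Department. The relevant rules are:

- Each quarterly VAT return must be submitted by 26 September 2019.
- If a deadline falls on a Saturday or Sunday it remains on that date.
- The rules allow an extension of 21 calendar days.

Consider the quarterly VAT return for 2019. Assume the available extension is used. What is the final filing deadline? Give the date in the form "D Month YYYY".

The stated deadline is 26 September 2019.
26 September 2019 falls on a Thursday. The rules make no weekend/holiday allowance, so it remains 26 September 2019.
Applying the 21-calendar-day extension: 26 September 2019 + 21 days = 17 October 2019.
17 October 2019 is a Thursday; no weekend or holiday adjustment applies.
So the filing is due 17 October 2019.

17 October 2019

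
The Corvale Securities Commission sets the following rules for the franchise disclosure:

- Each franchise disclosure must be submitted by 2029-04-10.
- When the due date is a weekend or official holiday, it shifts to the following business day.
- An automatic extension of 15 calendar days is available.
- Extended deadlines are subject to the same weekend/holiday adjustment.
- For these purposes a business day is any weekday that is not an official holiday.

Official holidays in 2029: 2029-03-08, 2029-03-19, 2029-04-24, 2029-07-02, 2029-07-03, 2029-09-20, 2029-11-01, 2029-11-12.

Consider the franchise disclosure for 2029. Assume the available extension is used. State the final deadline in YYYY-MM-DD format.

2029-04-25

The statutory due date is 2029-04-10.
2029-04-10 (Tuesday) is already a business day.
Add the 15 calendar-day extension to 2029-04-10: 2029-04-25.
Since 2029-04-25 is a Wednesday and not a holiday, the date is unchanged.
The final due date is 2029-04-25.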